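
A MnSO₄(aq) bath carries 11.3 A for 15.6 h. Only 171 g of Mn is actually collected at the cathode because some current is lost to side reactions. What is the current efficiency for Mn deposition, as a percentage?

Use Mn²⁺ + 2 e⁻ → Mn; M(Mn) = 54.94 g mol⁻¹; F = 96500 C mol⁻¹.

94.7 %

Q = I·t = 11.30 × 56160 = 634600 C; n(e⁻) = 634600/96500 = 6.576 mol.
Theoretical n(Mn) = n(e⁻)/2 = 3.288 mol, i.e. m_theo = 3.288 × 54.94 = 180.6 g.
Efficiency = m_actual / m_theo = 171 / 180.6 = 94.7 %.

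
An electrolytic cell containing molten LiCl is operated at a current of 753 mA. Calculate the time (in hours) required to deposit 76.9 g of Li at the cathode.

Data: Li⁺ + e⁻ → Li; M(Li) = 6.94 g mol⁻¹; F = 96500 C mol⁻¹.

394 h

n(Li) = m/M = 76.9 / 6.94 = 11.08 mol.
Each Li atom requires 1 electron, so n(e⁻) = 1 × 11.08 = 11.08 mol.
Q = n(e⁻)·F = 11.08 × 96500 = 1069000 C.
t = Q/I = 1069000 / 0.7530 A = 1420000 s = 394 h.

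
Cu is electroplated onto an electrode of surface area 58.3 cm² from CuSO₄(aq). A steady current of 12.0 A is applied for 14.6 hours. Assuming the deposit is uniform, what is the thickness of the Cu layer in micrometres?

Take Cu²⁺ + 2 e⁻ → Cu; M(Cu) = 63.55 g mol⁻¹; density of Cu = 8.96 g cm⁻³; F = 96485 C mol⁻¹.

3980 μm

Q = I·t = 12.00 × 52560 = 630700 C; n(e⁻) = 6.537 mol.
n(Cu) = n(e⁻)/2 = 3.268 mol, so m = 3.268 × 63.55 = 207.7 g.
Volume = m/ρ = 207.7 / 8.96 = 23.18 cm³.
Thickness = V/A = 23.18 / 58.3 = 0.398 cm = 3980 μm.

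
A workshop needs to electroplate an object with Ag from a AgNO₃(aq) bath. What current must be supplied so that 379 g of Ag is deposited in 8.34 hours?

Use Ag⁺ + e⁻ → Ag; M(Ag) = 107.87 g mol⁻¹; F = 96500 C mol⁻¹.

11.3 A

n(Ag) = 379 / 107.87 = 3.513 mol.
n(e⁻) = 1 × 3.513 = 3.513 mol.
Q = n(e⁻)·F = 3.513 × 96500 = 339100 C.
I = Q/t = 339100 / 30024 s = 11.3 A.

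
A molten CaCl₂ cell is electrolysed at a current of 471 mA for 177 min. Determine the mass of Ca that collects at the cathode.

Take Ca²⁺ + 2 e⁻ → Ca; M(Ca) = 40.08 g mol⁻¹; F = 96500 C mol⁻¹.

1.04 g

Q = I·t = 0.4710 A × 10620 s = 5002 C.
n(e⁻) = Q/F = 5002 / 96500 = 0.05183 mol.
Ca²⁺ + 2 e⁻ → Ca, so n(Ca) = n(e⁻)/2 = 0.02592 mol.
m = n·M = 0.02592 × 40.08 = 1.04 g.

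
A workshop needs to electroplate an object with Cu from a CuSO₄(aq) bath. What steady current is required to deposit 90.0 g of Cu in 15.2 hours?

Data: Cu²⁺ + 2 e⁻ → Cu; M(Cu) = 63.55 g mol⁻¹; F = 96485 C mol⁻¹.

4.99 A

n(Cu) = 90.0 / 63.55 = 1.416 mol.
n(e⁻) = 2 × 1.416 = 2.832 mol.
Q = n(e⁻)·F = 2.832 × 96485 = 273300 C.
I = Q/t = 273300 / 54720 s = 4.99 A.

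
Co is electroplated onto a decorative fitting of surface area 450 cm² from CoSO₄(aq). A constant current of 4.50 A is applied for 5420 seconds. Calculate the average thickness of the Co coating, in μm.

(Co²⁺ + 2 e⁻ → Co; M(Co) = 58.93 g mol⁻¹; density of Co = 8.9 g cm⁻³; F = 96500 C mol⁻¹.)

Q = I·t = 4.500 × 5420.0 = 24390 C; n(e⁻) = 0.2527 mol.
n(Co) = n(e⁻)/2 = 0.1264 mol, so m = 0.1264 × 58.93 = 7.447 g.
Volume = m/ρ = 7.447 / 8.9 = 0.8368 cm³.
Thickness = V/A = 0.8368 / 450 = 0.00186 cm = 18.6 μm.

18.6 μm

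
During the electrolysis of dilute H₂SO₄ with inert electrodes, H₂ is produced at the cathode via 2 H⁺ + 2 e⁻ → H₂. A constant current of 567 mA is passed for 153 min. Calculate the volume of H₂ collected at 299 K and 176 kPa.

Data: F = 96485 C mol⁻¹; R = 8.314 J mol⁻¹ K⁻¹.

Q = I·t = 0.5670 A × 9180.0 s = 5205 C.
n(e⁻) = Q/F = 5205 / 96485 = 0.05395 mol.
2 electrons are transferred per H₂ molecule, so n(H₂) = 0.05395 / 2 = 0.02697 mol.
V = nRT/P = (0.02697 × 8.314 × 299) / (176 × 10³ Pa) = 3.81 × 10⁻⁴ m³ = 0.381 L.

0.381 L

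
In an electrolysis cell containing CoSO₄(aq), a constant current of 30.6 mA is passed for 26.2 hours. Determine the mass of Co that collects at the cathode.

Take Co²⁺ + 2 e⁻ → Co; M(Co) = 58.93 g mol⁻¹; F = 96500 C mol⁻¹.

Q = I·t = 0.03060 A × 94320 s = 2886 C.
n(e⁻) = Q/F = 2886 / 96500 = 0.02991 mol.
Co²⁺ + 2 e⁻ → Co, so n(Co) = n(e⁻)/2 = 0.01495 mol.
m = n·M = 0.01495 × 58.93 = 0.881 g.

0.881 g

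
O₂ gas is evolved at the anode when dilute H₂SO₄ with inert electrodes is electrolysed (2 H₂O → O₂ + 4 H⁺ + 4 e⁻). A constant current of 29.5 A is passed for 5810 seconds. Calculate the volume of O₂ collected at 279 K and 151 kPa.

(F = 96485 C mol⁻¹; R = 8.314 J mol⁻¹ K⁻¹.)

Q = I·t = 29.50 A × 5810.0 s = 171400 C.
n(e⁻) = Q/F = 171400 / 96485 = 1.776 mol.
4 electrons are transferred per O₂ molecule, so n(O₂) = 1.776 / 4 = 0.4441 mol.
V = nRT/P = (0.4441 × 8.314 × 279) / (151 × 10³ Pa) = 0.00682 m³ = 6.82 L.

6.82 L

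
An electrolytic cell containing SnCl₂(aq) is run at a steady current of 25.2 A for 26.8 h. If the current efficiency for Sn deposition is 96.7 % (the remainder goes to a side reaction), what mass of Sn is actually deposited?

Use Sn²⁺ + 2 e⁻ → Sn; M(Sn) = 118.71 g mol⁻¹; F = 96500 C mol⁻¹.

1450 g

Q = I·t = 25.20 × 96480 = 2431000 C.
n(e⁻) = 2431000/96500 = 25.19 mol; theoretically n(Sn) = 25.19/2 = 12.60 mol, m_theo = 1495 g.
At 96.7 % efficiency, m_actual = 0.967 × 1495 = 1450 g.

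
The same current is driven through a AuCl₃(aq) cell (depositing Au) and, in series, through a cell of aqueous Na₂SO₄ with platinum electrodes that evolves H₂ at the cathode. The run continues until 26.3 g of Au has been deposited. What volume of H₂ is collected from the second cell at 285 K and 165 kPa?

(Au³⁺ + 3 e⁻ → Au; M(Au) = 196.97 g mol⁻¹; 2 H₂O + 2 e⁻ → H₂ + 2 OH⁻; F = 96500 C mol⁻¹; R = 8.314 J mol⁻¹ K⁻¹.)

2.88 L

n(Au) = 26.3 / 196.97 = 0.1335 mol, so n(e⁻) = 3 × 0.1335 = 0.4006 mol.
The cells are in series, so the same 0.4006 mol of electrons passes through the second cell.
2 H₂O + 2 e⁻ → H₂ + 2 OH⁻ — 2 mol e⁻ per mol H₂, so n(H₂) = 0.4006/2 = 0.2003 mol.
V = nRT/P = (0.2003 × 8.314 × 285) / (165 × 10³) = 0.00288 m³ = 2.88 L.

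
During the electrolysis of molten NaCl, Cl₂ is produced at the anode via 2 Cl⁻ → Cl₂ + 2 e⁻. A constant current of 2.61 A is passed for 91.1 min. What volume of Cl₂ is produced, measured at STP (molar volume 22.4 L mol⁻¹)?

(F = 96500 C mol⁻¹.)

Q = I·t = 2.610 A × 5466.0 s = 14270 C.
n(e⁻) = Q/F = 14270 / 96500 = 0.1478 mol.
2 electrons are transferred per Cl₂ molecule, so n(Cl₂) = 0.1478 / 2 = 0.07392 mol.
V = n × V_m = 0.07392 × 22.4 = 1.66 L.

1.66 L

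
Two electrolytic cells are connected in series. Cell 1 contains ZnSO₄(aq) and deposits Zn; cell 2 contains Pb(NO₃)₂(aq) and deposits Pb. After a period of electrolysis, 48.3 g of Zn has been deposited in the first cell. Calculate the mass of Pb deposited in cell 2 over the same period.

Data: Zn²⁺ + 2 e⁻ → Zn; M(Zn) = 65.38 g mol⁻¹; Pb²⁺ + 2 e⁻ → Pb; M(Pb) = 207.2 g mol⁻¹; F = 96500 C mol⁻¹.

n(Zn) = 48.3 / 65.38 = 0.7388 mol.
Since Zn²⁺ + 2 e⁻ → Zn, n(e⁻) passed = 2 × 0.7388 = 1.478 mol.
Cells in series carry the same charge, so the same 1.478 mol of electrons passes through cell 2.
Pb²⁺ + 2 e⁻ → Pb, so n(Pb) = 1.478 / 2 = 0.7388 mol.
m(Pb) = 0.7388 × 207.2 = 153 g.

153 g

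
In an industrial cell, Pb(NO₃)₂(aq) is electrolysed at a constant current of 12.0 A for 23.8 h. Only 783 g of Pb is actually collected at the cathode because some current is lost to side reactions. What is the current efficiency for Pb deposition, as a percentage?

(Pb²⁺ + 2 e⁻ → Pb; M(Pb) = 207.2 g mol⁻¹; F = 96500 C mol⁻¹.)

70.9 %

Q = I·t = 12.00 × 85680 = 1028000 C; n(e⁻) = 1028000/96500 = 10.65 mol.
Theoretical n(Pb) = n(e⁻)/2 = 5.327 mol, i.e. m_theo = 5.327 × 207.2 = 1104 g.
Efficiency = m_actual / m_theo = 783 / 1104 = 70.9 %.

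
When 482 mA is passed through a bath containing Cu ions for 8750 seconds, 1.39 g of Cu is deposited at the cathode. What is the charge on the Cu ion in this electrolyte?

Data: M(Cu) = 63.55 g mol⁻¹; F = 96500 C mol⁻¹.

+2

Q = I·t = 0.4820 A × 8750.0 s = 4218 C, so n(e⁻) = 4218/96500 = 0.04370 mol.
n(Cu) deposited = 1.39 / 63.55 = 0.02187 mol.
Electrons per atom = n(e⁻)/n(Cu) = 0.04370 / 0.02187 = 2.00 ≈ 2, so the ion is Cu²⁺.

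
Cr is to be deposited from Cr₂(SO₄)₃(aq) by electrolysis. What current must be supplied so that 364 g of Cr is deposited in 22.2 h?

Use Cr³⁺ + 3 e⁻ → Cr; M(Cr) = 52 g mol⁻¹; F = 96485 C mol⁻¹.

n(Cr) = 364 / 52 = 7.000 mol.
n(e⁻) = 3 × 7.000 = 21.00 mol.
Q = n(e⁻)·F = 21.00 × 96485 = 2026000 C.
I = Q/t = 2026000 / 79920 s = 25.4 A.

25.4 A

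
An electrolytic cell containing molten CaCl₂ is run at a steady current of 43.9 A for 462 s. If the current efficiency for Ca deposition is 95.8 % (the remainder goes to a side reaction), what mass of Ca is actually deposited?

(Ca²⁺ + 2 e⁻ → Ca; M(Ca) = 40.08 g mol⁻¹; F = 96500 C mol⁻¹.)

4.03 g

Q = I·t = 43.90 × 462.00 = 20280 C.
n(e⁻) = 20280/96500 = 0.2102 mol; theoretically n(Ca) = 0.2102/2 = 0.1051 mol, m_theo = 4.212 g.
At 95.8 % efficiency, m_actual = 0.958 × 4.212 = 4.03 g.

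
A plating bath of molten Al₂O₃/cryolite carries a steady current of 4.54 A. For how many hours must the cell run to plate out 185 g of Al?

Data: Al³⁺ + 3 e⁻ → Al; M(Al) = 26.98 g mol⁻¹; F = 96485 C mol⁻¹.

121 h

n(Al) = m/M = 185 / 26.98 = 6.857 mol.
Each Al atom requires 3 electrons, so n(e⁻) = 3 × 6.857 = 20.57 mol.
Q = n(e⁻)·F = 20.57 × 96485 = 1985000 C.
t = Q/I = 1985000 / 4.540 A = 437200 s = 121 h.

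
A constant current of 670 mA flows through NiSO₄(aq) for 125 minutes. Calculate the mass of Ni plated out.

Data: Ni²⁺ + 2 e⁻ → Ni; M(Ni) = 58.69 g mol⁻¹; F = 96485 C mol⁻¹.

Q = I·t = 0.6700 A × 7500.0 s = 5025 C.
n(e⁻) = Q/F = 5025 / 96485 = 0.05208 mol.
Ni²⁺ + 2 e⁻ → Ni, so n(Ni) = n(e⁻)/2 = 0.02604 mol.
m = n·M = 0.02604 × 58.69 = 1.53 g.

1.53 g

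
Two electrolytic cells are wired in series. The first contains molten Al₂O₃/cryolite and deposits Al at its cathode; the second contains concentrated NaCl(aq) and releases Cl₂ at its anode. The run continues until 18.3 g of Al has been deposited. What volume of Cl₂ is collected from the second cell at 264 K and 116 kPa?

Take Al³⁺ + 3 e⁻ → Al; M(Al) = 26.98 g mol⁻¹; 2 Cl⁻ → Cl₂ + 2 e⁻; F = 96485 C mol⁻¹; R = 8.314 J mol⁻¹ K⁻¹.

19.3 L

n(Al) = 18.3 / 26.98 = 0.6783 mol, so n(e⁻) = 3 × 0.6783 = 2.035 mol.
The cells are in series, so the same 2.035 mol of electrons passes through the second cell.
2 Cl⁻ → Cl₂ + 2 e⁻ — 2 mol e⁻ per mol Cl₂, so n(Cl₂) = 2.035/2 = 1.017 mol.
V = nRT/P = (1.017 × 8.314 × 264) / (116 × 10³) = 0.0193 m³ = 19.3 L.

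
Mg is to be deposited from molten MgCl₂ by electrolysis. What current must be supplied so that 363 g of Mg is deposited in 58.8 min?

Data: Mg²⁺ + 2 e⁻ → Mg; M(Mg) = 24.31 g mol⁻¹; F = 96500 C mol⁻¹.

817 A

n(Mg) = 363 / 24.31 = 14.93 mol.
n(e⁻) = 2 × 14.93 = 29.86 mol.
Q = n(e⁻)·F = 29.86 × 96500 = 2882000 C.
I = Q/t = 2882000 / 3528.0 s = 817 A.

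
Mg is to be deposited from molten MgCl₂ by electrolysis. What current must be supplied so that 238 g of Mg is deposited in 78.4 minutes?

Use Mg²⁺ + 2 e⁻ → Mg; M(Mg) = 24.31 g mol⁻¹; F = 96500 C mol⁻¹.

n(Mg) = 238 / 24.31 = 9.790 mol.
n(e⁻) = 2 × 9.790 = 19.58 mol.
Q = n(e⁻)·F = 19.58 × 96500 = 1890000 C.
I = Q/t = 1890000 / 4704.0 s = 402 A.

402 A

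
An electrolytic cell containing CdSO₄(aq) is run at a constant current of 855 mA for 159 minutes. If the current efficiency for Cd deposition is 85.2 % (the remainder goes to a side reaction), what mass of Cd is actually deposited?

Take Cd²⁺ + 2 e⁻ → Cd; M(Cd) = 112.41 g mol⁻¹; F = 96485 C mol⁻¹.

Q = I·t = 0.8550 × 9540.0 = 8157 C.
n(e⁻) = 8157/96485 = 0.08454 mol; theoretically n(Cd) = 0.08454/2 = 0.04227 mol, m_theo = 4.751 g.
At 85.2 % efficiency, m_actual = 0.852 × 4.751 = 4.05 g.

4.05 g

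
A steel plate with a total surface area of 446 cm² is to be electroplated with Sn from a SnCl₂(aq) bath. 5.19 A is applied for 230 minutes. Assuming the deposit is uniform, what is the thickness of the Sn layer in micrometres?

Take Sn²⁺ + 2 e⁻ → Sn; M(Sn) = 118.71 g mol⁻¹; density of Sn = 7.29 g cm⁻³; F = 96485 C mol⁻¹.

136 μm

Q = I·t = 5.190 × 13800 = 71620 C; n(e⁻) = 0.7423 mol.
n(Sn) = n(e⁻)/2 = 0.3712 mol, so m = 0.3712 × 118.71 = 44.06 g.
Volume = m/ρ = 44.06 / 7.29 = 6.044 cm³.
Thickness = V/A = 6.044 / 446 = 0.0136 cm = 136 μm.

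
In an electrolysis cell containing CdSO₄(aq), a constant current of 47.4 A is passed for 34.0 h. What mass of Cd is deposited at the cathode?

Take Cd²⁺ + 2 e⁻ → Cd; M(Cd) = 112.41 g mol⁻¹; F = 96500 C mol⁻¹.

3380 g

Q = I·t = 47.40 A × 122400 s = 5802000 C.
n(e⁻) = Q/F = 5802000 / 96500 = 60.12 mol.
Cd²⁺ + 2 e⁻ → Cd, so n(Cd) = n(e⁻)/2 = 30.06 mol.
m = n·M = 30.06 × 112.41 = 3380 g.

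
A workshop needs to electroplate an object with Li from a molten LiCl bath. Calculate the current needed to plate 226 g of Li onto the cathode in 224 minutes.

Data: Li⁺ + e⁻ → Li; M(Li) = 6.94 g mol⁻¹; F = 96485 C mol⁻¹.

234 A

n(Li) = 226 / 6.94 = 32.56 mol.
n(e⁻) = 1 × 32.56 = 32.56 mol.
Q = n(e⁻)·F = 32.56 × 96485 = 3142000 C.
I = Q/t = 3142000 / 13440 s = 234 A.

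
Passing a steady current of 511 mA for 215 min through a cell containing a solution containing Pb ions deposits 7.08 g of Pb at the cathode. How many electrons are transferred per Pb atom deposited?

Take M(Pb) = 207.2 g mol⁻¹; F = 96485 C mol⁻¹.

Q = I·t = 0.5110 A × 12900 s = 6592 C, so n(e⁻) = 6592/96485 = 0.06832 mol.
n(Pb) deposited = 7.08 / 207.2 = 0.03417 mol.
Electrons per atom = n(e⁻)/n(Pb) = 0.06832 / 0.03417 = 2.00 ≈ 2, so the ion is Pb²⁺.

2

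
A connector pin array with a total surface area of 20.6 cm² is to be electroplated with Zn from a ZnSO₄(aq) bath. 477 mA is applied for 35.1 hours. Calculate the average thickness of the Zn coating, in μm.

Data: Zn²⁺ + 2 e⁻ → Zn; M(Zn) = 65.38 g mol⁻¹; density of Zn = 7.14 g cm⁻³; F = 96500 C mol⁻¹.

1390 μm

Q = I·t = 0.4770 × 126360 = 60270 C; n(e⁻) = 0.6246 mol.
n(Zn) = n(e⁻)/2 = 0.3123 mol, so m = 0.3123 × 65.38 = 20.42 g.
Volume = m/ρ = 20.42 / 7.14 = 2.860 cm³.
Thickness = V/A = 2.860 / 20.6 = 0.139 cm = 1390 μm.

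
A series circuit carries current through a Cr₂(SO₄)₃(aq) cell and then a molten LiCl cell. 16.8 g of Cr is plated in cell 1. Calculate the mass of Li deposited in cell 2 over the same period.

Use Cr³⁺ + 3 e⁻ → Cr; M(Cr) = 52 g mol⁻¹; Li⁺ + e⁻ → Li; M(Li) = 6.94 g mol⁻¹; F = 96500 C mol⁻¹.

6.73 g

n(Cr) = 16.8 / 52 = 0.3231 mol.
Since Cr³⁺ + 3 e⁻ → Cr, n(e⁻) passed = 3 × 0.3231 = 0.9692 mol.
Cells in series carry the same charge, so the same 0.9692 mol of electrons passes through cell 2.
Li⁺ + e⁻ → Li, so n(Li) = 0.9692 / 1 = 0.9692 mol.
m(Li) = 0.9692 × 6.94 = 6.73 g.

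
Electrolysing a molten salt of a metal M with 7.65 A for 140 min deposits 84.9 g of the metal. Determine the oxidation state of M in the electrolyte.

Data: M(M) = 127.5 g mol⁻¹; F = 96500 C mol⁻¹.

+1

Q = I·t = 7.650 A × 8400.0 s = 64260 C, so n(e⁻) = 64260/96500 = 0.6659 mol.
n(M) deposited = 84.9 / 127.5 = 0.6659 mol.
Electrons per atom = n(e⁻)/n(M) = 0.6659 / 0.6659 = 1.00 ≈ 1, so the ion is M⁺.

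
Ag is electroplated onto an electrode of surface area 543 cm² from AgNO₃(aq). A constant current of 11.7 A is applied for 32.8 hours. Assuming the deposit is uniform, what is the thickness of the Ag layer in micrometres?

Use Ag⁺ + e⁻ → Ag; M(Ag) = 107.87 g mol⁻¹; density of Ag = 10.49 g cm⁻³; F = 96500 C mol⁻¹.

Q = I·t = 11.70 × 118080 = 1382000 C; n(e⁻) = 14.32 mol.
n(Ag) = n(e⁻)/1 = 14.32 mol, so m = 14.32 × 107.87 = 1544 g.
Volume = m/ρ = 1544 / 10.49 = 147.2 cm³.
Thickness = V/A = 147.2 / 543 = 0.271 cm = 2710 μm.

2710 μm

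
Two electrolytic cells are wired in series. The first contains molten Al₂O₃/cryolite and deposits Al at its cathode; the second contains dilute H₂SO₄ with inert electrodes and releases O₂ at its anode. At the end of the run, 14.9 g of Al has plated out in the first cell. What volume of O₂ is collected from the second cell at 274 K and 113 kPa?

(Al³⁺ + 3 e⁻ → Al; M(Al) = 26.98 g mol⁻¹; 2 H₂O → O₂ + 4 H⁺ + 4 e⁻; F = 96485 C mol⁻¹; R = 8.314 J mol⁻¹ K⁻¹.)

n(Al) = 14.9 / 26.98 = 0.5523 mol, so n(e⁻) = 3 × 0.5523 = 1.657 mol.
The cells are in series, so the same 1.657 mol of electrons passes through the second cell.
2 H₂O → O₂ + 4 H⁺ + 4 e⁻ — 4 mol e⁻ per mol O₂, so n(O₂) = 1.657/4 = 0.4142 mol.
V = nRT/P = (0.4142 × 8.314 × 274) / (113 × 10³) = 0.00835 m³ = 8.35 L.

8.35 L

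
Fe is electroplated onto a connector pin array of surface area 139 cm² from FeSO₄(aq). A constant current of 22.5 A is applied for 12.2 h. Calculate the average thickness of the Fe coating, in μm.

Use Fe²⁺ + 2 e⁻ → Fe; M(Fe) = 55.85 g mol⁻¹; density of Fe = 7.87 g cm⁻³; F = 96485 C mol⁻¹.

2610 μm

Q = I·t = 22.50 × 43920 = 988200 C; n(e⁻) = 10.24 mol.
n(Fe) = n(e⁻)/2 = 5.121 mol, so m = 5.121 × 55.85 = 286.0 g.
Volume = m/ρ = 286.0 / 7.87 = 36.34 cm³.
Thickness = V/A = 36.34 / 139 = 0.261 cm = 2610 μm.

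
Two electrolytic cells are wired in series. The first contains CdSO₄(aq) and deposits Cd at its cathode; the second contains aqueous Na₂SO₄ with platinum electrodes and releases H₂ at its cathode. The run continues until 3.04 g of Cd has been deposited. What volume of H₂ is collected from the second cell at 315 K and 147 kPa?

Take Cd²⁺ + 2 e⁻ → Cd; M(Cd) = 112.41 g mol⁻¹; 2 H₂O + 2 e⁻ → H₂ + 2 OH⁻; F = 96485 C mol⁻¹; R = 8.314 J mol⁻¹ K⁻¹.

0.482 L

n(Cd) = 3.04 / 112.41 = 0.02704 mol, so n(e⁻) = 2 × 0.02704 = 0.05409 mol.
The cells are in series, so the same 0.05409 mol of electrons passes through the second cell.
2 H₂O + 2 e⁻ → H₂ + 2 OH⁻ — 2 mol e⁻ per mol H₂, so n(H₂) = 0.05409/2 = 0.02704 mol.
V = nRT/P = (0.02704 × 8.314 × 315) / (147 × 10³) = 4.82 × 10⁻⁴ m³ = 0.482 L.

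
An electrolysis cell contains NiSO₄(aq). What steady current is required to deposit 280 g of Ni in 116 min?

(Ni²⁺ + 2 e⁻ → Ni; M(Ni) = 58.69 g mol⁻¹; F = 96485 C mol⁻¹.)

n(Ni) = 280 / 58.69 = 4.771 mol.
n(e⁻) = 2 × 4.771 = 9.542 mol.
Q = n(e⁻)·F = 9.542 × 96485 = 920600 C.
I = Q/t = 920600 / 6960.0 s = 132 A.

132 A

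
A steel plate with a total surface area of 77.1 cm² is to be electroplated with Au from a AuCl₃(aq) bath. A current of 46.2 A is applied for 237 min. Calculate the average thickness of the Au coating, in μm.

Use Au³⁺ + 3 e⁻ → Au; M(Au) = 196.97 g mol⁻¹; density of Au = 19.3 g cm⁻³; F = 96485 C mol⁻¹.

Q = I·t = 46.20 × 14220 = 657000 C; n(e⁻) = 6.809 mol.
n(Au) = n(e⁻)/3 = 2.270 mol, so m = 2.270 × 196.97 = 447.1 g.
Volume = m/ρ = 447.1 / 19.3 = 23.16 cm³.
Thickness = V/A = 23.16 / 77.1 = 0.300 cm = 3000 μm.

3000 μm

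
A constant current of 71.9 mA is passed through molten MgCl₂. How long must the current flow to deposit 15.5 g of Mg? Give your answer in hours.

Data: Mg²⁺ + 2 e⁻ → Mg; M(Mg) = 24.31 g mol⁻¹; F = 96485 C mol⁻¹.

n(Mg) = m/M = 15.5 / 24.31 = 0.6376 mol.
Each Mg atom requires 2 electrons, so n(e⁻) = 2 × 0.6376 = 1.275 mol.
Q = n(e⁻)·F = 1.275 × 96485 = 123000 C.
t = Q/I = 123000 / 0.07190 A = 1711000 s = 475 h.

475 h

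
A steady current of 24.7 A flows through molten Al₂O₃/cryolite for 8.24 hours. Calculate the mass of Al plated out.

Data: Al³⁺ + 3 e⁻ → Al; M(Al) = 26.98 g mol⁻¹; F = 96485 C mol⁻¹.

68.3 g

Q = I·t = 24.70 A × 29664 s = 732700 C.
n(e⁻) = Q/F = 732700 / 96485 = 7.594 mol.
Al³⁺ + 3 e⁻ → Al, so n(Al) = n(e⁻)/3 = 2.531 mol.
m = n·M = 2.531 × 26.98 = 68.3 g.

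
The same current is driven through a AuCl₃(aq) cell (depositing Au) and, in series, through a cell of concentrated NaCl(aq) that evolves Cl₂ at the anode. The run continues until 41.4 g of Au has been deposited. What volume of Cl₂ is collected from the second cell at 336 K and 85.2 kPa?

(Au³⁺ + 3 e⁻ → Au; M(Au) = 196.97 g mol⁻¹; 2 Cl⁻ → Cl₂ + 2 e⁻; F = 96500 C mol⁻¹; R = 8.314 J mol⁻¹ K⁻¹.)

n(Au) = 41.4 / 196.97 = 0.2102 mol, so n(e⁻) = 3 × 0.2102 = 0.6306 mol.
The cells are in series, so the same 0.6306 mol of electrons passes through the second cell.
2 Cl⁻ → Cl₂ + 2 e⁻ — 2 mol e⁻ per mol Cl₂, so n(Cl₂) = 0.6306/2 = 0.3153 mol.
V = nRT/P = (0.3153 × 8.314 × 336) / (85.2 × 10³) = 0.0103 m³ = 10.3 L.

10.3 L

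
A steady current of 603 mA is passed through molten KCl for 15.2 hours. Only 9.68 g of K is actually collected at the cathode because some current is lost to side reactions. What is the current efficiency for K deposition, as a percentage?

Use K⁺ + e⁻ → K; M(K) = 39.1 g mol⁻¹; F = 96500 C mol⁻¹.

Q = I·t = 0.6030 × 54720 = 33000 C; n(e⁻) = 33000/96500 = 0.3419 mol.
Theoretical n(K) = n(e⁻)/1 = 0.3419 mol, i.e. m_theo = 0.3419 × 39.1 = 13.37 g.
Efficiency = m_actual / m_theo = 9.68 / 13.37 = 72.4 %.

72.4 %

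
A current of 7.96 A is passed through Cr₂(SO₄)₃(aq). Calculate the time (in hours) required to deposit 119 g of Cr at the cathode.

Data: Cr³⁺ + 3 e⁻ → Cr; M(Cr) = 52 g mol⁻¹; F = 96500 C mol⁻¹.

23.1 h

n(Cr) = m/M = 119 / 52 = 2.288 mol.
Each Cr atom requires 3 electrons, so n(e⁻) = 3 × 2.288 = 6.865 mol.
Q = n(e⁻)·F = 6.865 × 96500 = 662500 C.
t = Q/I = 662500 / 7.960 A = 83230 s = 23.1 h.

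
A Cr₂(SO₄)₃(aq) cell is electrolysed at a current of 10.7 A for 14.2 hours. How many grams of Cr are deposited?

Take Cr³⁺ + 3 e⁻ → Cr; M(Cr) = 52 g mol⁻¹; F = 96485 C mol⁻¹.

Q = I·t = 10.70 A × 51120 s = 547000 C.
n(e⁻) = Q/F = 547000 / 96485 = 5.669 mol.
Cr³⁺ + 3 e⁻ → Cr, so n(Cr) = n(e⁻)/3 = 1.890 mol.
m = n·M = 1.890 × 52 = 98.3 g.

98.3 g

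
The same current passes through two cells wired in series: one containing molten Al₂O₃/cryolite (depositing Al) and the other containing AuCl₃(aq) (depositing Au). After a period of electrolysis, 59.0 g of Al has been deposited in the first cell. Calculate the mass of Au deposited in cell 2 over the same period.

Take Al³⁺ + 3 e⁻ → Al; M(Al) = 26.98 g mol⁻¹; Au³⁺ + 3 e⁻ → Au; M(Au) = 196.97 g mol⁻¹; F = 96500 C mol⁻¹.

431 g

n(Al) = 59.0 / 26.98 = 2.187 mol.
Since Al³⁺ + 3 e⁻ → Al, n(e⁻) passed = 3 × 2.187 = 6.560 mol.
Cells in series carry the same charge, so the same 6.560 mol of electrons passes through cell 2.
Au³⁺ + 3 e⁻ → Au, so n(Au) = 6.560 / 3 = 2.187 mol.
m(Au) = 2.187 × 196.97 = 431 g.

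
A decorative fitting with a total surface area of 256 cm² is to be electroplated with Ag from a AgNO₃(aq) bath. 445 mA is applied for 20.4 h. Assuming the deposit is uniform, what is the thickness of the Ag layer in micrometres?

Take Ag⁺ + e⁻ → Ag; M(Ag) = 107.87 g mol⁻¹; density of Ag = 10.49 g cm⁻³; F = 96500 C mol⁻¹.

Q = I·t = 0.4450 × 73440 = 32680 C; n(e⁻) = 0.3387 mol.
n(Ag) = n(e⁻)/1 = 0.3387 mol, so m = 0.3387 × 107.87 = 36.53 g.
Volume = m/ρ = 36.53 / 10.49 = 3.482 cm³.
Thickness = V/A = 3.482 / 256 = 0.0136 cm = 136 μm.

136 μm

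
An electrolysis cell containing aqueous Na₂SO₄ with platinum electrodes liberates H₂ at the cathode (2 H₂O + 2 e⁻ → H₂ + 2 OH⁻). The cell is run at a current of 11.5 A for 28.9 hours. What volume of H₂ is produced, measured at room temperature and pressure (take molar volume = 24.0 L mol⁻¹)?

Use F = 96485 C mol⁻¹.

Q = I·t = 11.50 A × 104040 s = 1196000 C.
n(e⁻) = Q/F = 1196000 / 96485 = 12.40 mol.
2 electrons are transferred per H₂ molecule, so n(H₂) = 12.40 / 2 = 6.200 mol.
V = n × V_m = 6.200 × 24.0 = 149 L.

149 L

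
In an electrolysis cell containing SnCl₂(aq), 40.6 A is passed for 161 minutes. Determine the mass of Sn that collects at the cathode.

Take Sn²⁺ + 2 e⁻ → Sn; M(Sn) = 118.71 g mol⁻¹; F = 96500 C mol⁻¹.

241 g

Q = I·t = 40.60 A × 9660.0 s = 392200 C.
n(e⁻) = Q/F = 392200 / 96500 = 4.064 mol.
Sn²⁺ + 2 e⁻ → Sn, so n(Sn) = n(e⁻)/2 = 2.032 mol.
m = n·M = 2.032 × 118.71 = 241 g.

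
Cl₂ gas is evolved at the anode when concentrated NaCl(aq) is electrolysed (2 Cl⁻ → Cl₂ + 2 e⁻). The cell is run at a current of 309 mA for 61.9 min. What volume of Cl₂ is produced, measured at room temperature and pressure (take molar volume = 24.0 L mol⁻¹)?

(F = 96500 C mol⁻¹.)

Q = I·t = 0.3090 A × 3714.0 s = 1148 C.
n(e⁻) = Q/F = 1148 / 96500 = 0.01189 mol.
2 electrons are transferred per Cl₂ molecule, so n(Cl₂) = 0.01189 / 2 = 0.005946 mol.
V = n × V_m = 0.005946 × 24.0 = 0.143 L.

0.143 L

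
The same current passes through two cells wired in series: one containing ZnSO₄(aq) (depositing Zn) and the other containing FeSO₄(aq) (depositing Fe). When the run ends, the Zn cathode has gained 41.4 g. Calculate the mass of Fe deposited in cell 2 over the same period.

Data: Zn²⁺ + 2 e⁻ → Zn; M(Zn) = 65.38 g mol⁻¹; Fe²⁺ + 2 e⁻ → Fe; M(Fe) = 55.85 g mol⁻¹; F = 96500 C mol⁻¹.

35.4 g

n(Zn) = 41.4 / 65.38 = 0.6332 mol.
Since Zn²⁺ + 2 e⁻ → Zn, n(e⁻) passed = 2 × 0.6332 = 1.266 mol.
Cells in series carry the same charge, so the same 1.266 mol of electrons passes through cell 2.
Fe²⁺ + 2 e⁻ → Fe, so n(Fe) = 1.266 / 2 = 0.6332 mol.
m(Fe) = 0.6332 × 55.85 = 35.4 g.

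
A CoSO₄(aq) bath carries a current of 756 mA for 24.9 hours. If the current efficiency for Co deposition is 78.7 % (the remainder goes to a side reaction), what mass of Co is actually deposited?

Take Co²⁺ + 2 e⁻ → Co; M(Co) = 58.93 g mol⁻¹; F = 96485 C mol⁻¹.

16.3 g

Q = I·t = 0.7560 × 89640 = 67770 C.
n(e⁻) = 67770/96485 = 0.7024 mol; theoretically n(Co) = 0.7024/2 = 0.3512 mol, m_theo = 20.70 g.
At 78.7 % efficiency, m_actual = 0.787 × 20.70 = 16.3 g.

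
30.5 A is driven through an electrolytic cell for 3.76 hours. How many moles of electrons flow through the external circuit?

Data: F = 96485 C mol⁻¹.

Q = I·t = 30.50 A × 13536 s = 412800 C.
n(e⁻) = Q/F = 412800 / 96485 = 4.28 mol.

4.28 mol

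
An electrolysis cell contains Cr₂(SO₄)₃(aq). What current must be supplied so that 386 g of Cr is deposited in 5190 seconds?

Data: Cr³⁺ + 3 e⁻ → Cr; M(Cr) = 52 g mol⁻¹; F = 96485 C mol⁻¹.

n(Cr) = 386 / 52 = 7.423 mol.
n(e⁻) = 3 × 7.423 = 22.27 mol.
Q = n(e⁻)·F = 22.27 × 96485 = 2149000 C.
I = Q/t = 2149000 / 5190.0 s = 414 A.

414 A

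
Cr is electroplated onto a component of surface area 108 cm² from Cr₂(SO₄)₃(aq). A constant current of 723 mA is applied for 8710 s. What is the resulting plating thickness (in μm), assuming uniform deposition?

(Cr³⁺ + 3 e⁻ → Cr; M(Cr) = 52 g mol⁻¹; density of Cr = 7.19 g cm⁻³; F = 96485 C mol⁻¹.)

14.6 μm

Q = I·t = 0.7230 × 8710.0 = 6297 C; n(e⁻) = 0.06527 mol.
n(Cr) = n(e⁻)/3 = 0.02176 mol, so m = 0.02176 × 52 = 1.131 g.
Volume = m/ρ = 1.131 / 7.19 = 0.1573 cm³.
Thickness = V/A = 0.1573 / 108 = 0.00146 cm = 14.6 μm.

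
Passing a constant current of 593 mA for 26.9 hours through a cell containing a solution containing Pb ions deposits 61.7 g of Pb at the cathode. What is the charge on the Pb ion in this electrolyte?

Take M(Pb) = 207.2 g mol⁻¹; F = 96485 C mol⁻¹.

+2

Q = I·t = 0.5930 A × 96840 s = 57430 C, so n(e⁻) = 57430/96485 = 0.5952 mol.
n(Pb) deposited = 61.7 / 207.2 = 0.2978 mol.
Electrons per atom = n(e⁻)/n(Pb) = 0.5952 / 0.2978 = 2.00 ≈ 2, so the ion is Pb²⁺.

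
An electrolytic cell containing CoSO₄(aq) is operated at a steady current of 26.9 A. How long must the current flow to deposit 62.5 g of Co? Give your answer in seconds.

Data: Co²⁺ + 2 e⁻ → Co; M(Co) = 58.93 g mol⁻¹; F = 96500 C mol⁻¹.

n(Co) = m/M = 62.5 / 58.93 = 1.061 mol.
Each Co atom requires 2 electrons, so n(e⁻) = 2 × 1.061 = 2.121 mol.
Q = n(e⁻)·F = 2.121 × 96500 = 204700 C.
t = Q/I = 204700 / 26.90 A = 7609 s.

7610 s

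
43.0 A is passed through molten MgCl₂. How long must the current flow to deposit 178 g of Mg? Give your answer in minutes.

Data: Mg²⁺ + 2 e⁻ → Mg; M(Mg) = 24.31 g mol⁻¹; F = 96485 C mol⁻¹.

548 min

n(Mg) = m/M = 178 / 24.31 = 7.322 mol.
Each Mg atom requires 2 electrons, so n(e⁻) = 2 × 7.322 = 14.64 mol.
Q = n(e⁻)·F = 14.64 × 96485 = 1413000 C.
t = Q/I = 1413000 / 43.00 A = 32860 s = 548 min.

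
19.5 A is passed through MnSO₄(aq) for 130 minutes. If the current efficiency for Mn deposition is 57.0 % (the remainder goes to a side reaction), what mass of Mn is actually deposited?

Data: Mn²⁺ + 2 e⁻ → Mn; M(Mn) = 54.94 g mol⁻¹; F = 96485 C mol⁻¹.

Q = I·t = 19.50 × 7800.0 = 152100 C.
n(e⁻) = 152100/96485 = 1.576 mol; theoretically n(Mn) = 1.576/2 = 0.7882 mol, m_theo = 43.30 g.
At 57.0 % efficiency, m_actual = 0.570 × 43.30 = 24.7 g.

24.7 g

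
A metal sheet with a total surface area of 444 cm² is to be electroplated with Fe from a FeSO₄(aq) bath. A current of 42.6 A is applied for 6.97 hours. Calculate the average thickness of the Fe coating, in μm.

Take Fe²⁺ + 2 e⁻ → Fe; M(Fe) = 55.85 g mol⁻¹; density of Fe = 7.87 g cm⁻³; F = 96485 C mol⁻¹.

885 μm

Q = I·t = 42.60 × 25092 = 1069000 C; n(e⁻) = 11.08 mol.
n(Fe) = n(e⁻)/2 = 5.539 mol, so m = 5.539 × 55.85 = 309.4 g.
Volume = m/ρ = 309.4 / 7.87 = 39.31 cm³.
Thickness = V/A = 39.31 / 444 = 0.0885 cm = 885 μm.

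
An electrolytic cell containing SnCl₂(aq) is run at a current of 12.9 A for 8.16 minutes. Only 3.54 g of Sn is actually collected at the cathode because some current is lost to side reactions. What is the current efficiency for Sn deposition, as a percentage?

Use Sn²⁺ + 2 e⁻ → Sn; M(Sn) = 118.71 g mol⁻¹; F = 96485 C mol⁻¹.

91.1 %

Q = I·t = 12.90 × 489.60 = 6316 C; n(e⁻) = 6316/96485 = 0.06546 mol.
Theoretical n(Sn) = n(e⁻)/2 = 0.03273 mol, i.e. m_theo = 0.03273 × 118.71 = 3.885 g.
Efficiency = m_actual / m_theo = 3.54 / 3.885 = 91.1 %.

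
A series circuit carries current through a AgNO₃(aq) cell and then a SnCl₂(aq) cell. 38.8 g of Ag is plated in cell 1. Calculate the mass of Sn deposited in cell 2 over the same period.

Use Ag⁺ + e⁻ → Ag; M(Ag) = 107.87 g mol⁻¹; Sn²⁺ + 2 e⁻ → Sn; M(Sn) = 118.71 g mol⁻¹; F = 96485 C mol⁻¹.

n(Ag) = 38.8 / 107.87 = 0.3597 mol.
Since Ag⁺ + e⁻ → Ag, n(e⁻) passed = 1 × 0.3597 = 0.3597 mol.
Cells in series carry the same charge, so the same 0.3597 mol of electrons passes through cell 2.
Sn²⁺ + 2 e⁻ → Sn, so n(Sn) = 0.3597 / 2 = 0.1798 mol.
m(Sn) = 0.1798 × 118.71 = 21.3 g.

21.3 g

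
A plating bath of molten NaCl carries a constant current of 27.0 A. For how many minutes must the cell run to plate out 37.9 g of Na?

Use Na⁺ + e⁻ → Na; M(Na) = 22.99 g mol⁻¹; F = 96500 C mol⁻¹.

98.2 min

n(Na) = m/M = 37.9 / 22.99 = 1.649 mol.
Each Na atom requires 1 electron, so n(e⁻) = 1 × 1.649 = 1.649 mol.
Q = n(e⁻)·F = 1.649 × 96500 = 159100 C.
t = Q/I = 159100 / 27.00 A = 5892 s = 98.2 min.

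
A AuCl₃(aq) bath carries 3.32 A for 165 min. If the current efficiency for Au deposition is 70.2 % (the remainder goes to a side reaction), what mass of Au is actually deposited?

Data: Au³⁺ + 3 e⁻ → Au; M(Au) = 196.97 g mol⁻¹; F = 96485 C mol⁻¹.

Q = I·t = 3.320 × 9900.0 = 32870 C.
n(e⁻) = 32870/96485 = 0.3407 mol; theoretically n(Au) = 0.3407/3 = 0.1136 mol, m_theo = 22.37 g.
At 70.2 % efficiency, m_actual = 0.702 × 22.37 = 15.7 g.

15.7 g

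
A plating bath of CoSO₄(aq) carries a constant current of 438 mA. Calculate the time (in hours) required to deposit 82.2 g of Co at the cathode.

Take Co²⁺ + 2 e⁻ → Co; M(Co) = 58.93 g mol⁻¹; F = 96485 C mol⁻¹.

171 h

n(Co) = m/M = 82.2 / 58.93 = 1.395 mol.
Each Co atom requires 2 electrons, so n(e⁻) = 2 × 1.395 = 2.790 mol.
Q = n(e⁻)·F = 2.790 × 96485 = 269200 C.
t = Q/I = 269200 / 0.4380 A = 614500 s = 171 h.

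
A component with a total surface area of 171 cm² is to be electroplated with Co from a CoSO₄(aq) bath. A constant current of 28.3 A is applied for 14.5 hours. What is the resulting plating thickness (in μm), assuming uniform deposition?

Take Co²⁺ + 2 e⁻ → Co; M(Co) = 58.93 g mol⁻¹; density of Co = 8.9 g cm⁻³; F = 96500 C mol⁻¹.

Q = I·t = 28.30 × 52200 = 1477000 C; n(e⁻) = 15.31 mol.
n(Co) = n(e⁻)/2 = 7.654 mol, so m = 7.654 × 58.93 = 451.1 g.
Volume = m/ρ = 451.1 / 8.9 = 50.68 cm³.
Thickness = V/A = 50.68 / 171 = 0.296 cm = 2960 μm.

2960 μm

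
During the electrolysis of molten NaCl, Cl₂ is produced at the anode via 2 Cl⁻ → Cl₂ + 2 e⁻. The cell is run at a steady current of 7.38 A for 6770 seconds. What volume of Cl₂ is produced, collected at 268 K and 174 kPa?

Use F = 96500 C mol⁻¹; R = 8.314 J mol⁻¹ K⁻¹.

3.31 L

Q = I·t = 7.380 A × 6770.0 s = 49960 C.
n(e⁻) = Q/F = 49960 / 96500 = 0.5177 mol.
2 electrons are transferred per Cl₂ molecule, so n(Cl₂) = 0.5177 / 2 = 0.2589 mol.
V = nRT/P = (0.2589 × 8.314 × 268) / (174 × 10³ Pa) = 0.00331 m³ = 3.31 L.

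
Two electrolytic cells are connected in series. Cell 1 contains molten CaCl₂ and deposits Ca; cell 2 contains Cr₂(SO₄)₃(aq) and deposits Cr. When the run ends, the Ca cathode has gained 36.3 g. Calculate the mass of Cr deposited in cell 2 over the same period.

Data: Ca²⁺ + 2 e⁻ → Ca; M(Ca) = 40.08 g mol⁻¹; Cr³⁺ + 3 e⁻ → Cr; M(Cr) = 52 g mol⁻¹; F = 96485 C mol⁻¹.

n(Ca) = 36.3 / 40.08 = 0.9057 mol.
Since Ca²⁺ + 2 e⁻ → Ca, n(e⁻) passed = 2 × 0.9057 = 1.811 mol.
Cells in series carry the same charge, so the same 1.811 mol of electrons passes through cell 2.
Cr³⁺ + 3 e⁻ → Cr, so n(Cr) = 1.811 / 3 = 0.6038 mol.
m(Cr) = 0.6038 × 52 = 31.4 g.

31.4 g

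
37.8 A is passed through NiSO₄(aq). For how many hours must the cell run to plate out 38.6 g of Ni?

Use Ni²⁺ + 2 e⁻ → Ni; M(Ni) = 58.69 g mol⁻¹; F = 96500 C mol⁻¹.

n(Ni) = m/M = 38.6 / 58.69 = 0.6577 mol.
Each Ni atom requires 2 electrons, so n(e⁻) = 2 × 0.6577 = 1.315 mol.
Q = n(e⁻)·F = 1.315 × 96500 = 126900 C.
t = Q/I = 126900 / 37.80 A = 3358 s = 0.933 h.

0.933 h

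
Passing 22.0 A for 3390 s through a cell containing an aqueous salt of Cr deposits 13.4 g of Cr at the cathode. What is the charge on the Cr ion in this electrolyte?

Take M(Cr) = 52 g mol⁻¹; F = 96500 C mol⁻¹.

Q = I·t = 22.00 A × 3390.0 s = 74580 C, so n(e⁻) = 74580/96500 = 0.7728 mol.
n(Cr) deposited = 13.4 / 52 = 0.2577 mol.
Electrons per atom = n(e⁻)/n(Cr) = 0.7728 / 0.2577 = 3.00 ≈ 3, so the ion is Cr³⁺.

+3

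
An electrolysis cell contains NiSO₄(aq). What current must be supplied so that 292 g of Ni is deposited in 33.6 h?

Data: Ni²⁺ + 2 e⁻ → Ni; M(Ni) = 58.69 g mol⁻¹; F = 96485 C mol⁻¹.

n(Ni) = 292 / 58.69 = 4.975 mol.
n(e⁻) = 2 × 4.975 = 9.951 mol.
Q = n(e⁻)·F = 9.951 × 96485 = 960100 C.
I = Q/t = 960100 / 120960 s = 7.94 A.

7.94 A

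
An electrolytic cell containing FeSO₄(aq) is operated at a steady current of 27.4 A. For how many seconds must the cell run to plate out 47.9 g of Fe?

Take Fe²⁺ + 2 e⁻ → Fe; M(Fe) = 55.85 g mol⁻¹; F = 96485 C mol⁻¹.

6040 s

n(Fe) = m/M = 47.9 / 55.85 = 0.8577 mol.
Each Fe atom requires 2 electrons, so n(e⁻) = 2 × 0.8577 = 1.715 mol.
Q = n(e⁻)·F = 1.715 × 96485 = 165500 C.
t = Q/I = 165500 / 27.40 A = 6040 s.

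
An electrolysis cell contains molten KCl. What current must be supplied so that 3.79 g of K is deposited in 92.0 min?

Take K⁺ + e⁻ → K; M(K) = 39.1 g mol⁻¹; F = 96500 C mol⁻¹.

1.69 A

n(K) = 3.79 / 39.1 = 0.09693 mol.
n(e⁻) = 1 × 0.09693 = 0.09693 mol.
Q = n(e⁻)·F = 0.09693 × 96500 = 9354 C.
I = Q/t = 9354 / 5520.0 s = 1.69 A.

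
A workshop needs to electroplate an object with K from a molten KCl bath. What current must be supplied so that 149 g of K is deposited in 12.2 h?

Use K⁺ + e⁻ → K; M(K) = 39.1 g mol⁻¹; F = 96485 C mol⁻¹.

n(K) = 149 / 39.1 = 3.811 mol.
n(e⁻) = 1 × 3.811 = 3.811 mol.
Q = n(e⁻)·F = 3.811 × 96485 = 367700 C.
I = Q/t = 367700 / 43920 s = 8.37 A.

8.37 A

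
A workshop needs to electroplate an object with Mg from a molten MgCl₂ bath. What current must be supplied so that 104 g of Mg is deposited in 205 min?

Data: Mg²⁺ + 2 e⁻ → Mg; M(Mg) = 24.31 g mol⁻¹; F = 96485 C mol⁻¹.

n(Mg) = 104 / 24.31 = 4.278 mol.
n(e⁻) = 2 × 4.278 = 8.556 mol.
Q = n(e⁻)·F = 8.556 × 96485 = 825500 C.
I = Q/t = 825500 / 12300 s = 67.1 A.

67.1 A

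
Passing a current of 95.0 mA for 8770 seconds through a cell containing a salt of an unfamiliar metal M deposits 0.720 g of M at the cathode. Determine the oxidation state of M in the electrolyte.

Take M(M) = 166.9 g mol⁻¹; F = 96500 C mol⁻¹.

Q = I·t = 0.09500 A × 8770.0 s = 833.2 C, so n(e⁻) = 833.2/96500 = 0.008634 mol.
n(M) deposited = 0.720 / 166.9 = 0.004314 mol.
Electrons per atom = n(e⁻)/n(M) = 0.008634 / 0.004314 = 2.00 ≈ 2, so the ion is M²⁺.

+2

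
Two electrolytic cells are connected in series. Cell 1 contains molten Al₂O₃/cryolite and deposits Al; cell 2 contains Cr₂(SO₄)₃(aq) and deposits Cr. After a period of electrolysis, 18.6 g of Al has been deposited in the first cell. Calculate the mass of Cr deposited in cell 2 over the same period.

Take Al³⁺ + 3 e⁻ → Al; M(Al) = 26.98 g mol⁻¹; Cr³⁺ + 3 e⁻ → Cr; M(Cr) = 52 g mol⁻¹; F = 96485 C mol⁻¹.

n(Al) = 18.6 / 26.98 = 0.6894 mol.
Since Al³⁺ + 3 e⁻ → Al, n(e⁻) passed = 3 × 0.6894 = 2.068 mol.
Cells in series carry the same charge, so the same 2.068 mol of electrons passes through cell 2.
Cr³⁺ + 3 e⁻ → Cr, so n(Cr) = 2.068 / 3 = 0.6894 mol.
m(Cr) = 0.6894 × 52 = 35.8 g.

35.8 g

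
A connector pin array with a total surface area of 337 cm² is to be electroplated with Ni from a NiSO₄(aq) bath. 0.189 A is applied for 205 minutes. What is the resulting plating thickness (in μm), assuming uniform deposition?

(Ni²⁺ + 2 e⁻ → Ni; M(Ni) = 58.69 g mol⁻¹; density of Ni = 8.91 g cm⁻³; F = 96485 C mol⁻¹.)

2.35 μm

Q = I·t = 0.1890 × 12300 = 2325 C; n(e⁻) = 0.02409 mol.
n(Ni) = n(e⁻)/2 = 0.01205 mol, so m = 0.01205 × 58.69 = 0.7070 g.
Volume = m/ρ = 0.7070 / 8.91 = 0.07935 cm³.
Thickness = V/A = 0.07935 / 337 = 2.35 × 10⁻⁴ cm = 2.35 μm.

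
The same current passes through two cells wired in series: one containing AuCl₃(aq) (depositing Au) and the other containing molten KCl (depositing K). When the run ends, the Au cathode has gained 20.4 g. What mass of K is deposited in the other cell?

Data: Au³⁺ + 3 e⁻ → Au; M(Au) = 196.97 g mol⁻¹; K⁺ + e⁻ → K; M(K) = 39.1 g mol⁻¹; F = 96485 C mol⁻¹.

12.1 g

n(Au) = 20.4 / 196.97 = 0.1036 mol.
Since Au³⁺ + 3 e⁻ → Au, n(e⁻) passed = 3 × 0.1036 = 0.3107 mol.
Cells in series carry the same charge, so the same 0.3107 mol of electrons passes through cell 2.
K⁺ + e⁻ → K, so n(K) = 0.3107 / 1 = 0.3107 mol.
m(K) = 0.3107 × 39.1 = 12.1 g.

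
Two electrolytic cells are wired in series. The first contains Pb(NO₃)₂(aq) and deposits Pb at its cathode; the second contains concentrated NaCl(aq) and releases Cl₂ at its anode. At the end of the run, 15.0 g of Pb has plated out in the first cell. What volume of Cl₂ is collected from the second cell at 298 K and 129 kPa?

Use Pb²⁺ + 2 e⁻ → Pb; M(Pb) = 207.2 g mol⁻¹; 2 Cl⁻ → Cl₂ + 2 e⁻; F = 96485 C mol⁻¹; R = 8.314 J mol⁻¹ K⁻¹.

1.39 L

n(Pb) = 15.0 / 207.2 = 0.07239 mol, so n(e⁻) = 2 × 0.07239 = 0.1448 mol.
The cells are in series, so the same 0.1448 mol of electrons passes through the second cell.
2 Cl⁻ → Cl₂ + 2 e⁻ — 2 mol e⁻ per mol Cl₂, so n(Cl₂) = 0.1448/2 = 0.07239 mol.
V = nRT/P = (0.07239 × 8.314 × 298) / (129 × 10³) = 0.00139 m³ = 1.39 L.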